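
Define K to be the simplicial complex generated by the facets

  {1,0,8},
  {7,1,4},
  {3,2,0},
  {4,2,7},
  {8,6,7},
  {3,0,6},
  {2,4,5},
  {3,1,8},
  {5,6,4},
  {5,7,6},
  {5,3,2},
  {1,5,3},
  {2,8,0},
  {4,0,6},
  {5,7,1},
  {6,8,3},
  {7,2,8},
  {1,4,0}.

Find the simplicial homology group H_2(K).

Take the total order 0 < 1 < 2 < 3 < 4 < 5 < 6 < 7 < 8 on the vertex set. Then K (dimension 2) consists of the simplices:

  0-simplices (9): [0], [1], [2], [3], [4], [5], [6], [7], [8]
  1-simplices (27): (27 of them)
  2-simplices (18): [0,1,4], [0,1,8], [0,2,3], [0,2,8], [0,3,6], [0,4,6], [1,3,5], [1,3,8], [1,4,7], [1,5,7], [2,3,5], [2,4,5], [2,4,7], [2,7,8], [3,6,8], [4,5,6], [5,6,7], [6,7,8]

so the chain groups are C_0 ≅ Z^9, C_1 ≅ Z^27, C_2 ≅ Z^18.

Boundary ∂_1: C_1 → C_0 maps an edge to its endpoints' difference, ∂[p,q] = q − p.
The resulting 9×27 matrix has rank 8, and its Smith normal form has invariant factors (1,1,1,1,1,1,1,1).

∂_2: C_2 → C_1 maps a triangle to the signed sum of its edges. For instance
  ∂[1,4,7] = [4,7] − [1,7] + [1,4],
  ∂[3,6,8] = [6,8] − [3,8] + [3,6].
This gives a 27×18 integer matrix of rank 18; reducing to Smith normal form yields diagonal entries (1,1,1,1,1,1,1,1,1,1,1,1,1,1,1,1,1,2).

Now H_k = ker ∂_k / im ∂_{k+1}, so:

  H_2: rank ker ∂_2 − rank ∂_3 = (18 − 18) − 0 = 0, and there is no ∂_3, so H_2 = 0.

H_2 ≅ 0.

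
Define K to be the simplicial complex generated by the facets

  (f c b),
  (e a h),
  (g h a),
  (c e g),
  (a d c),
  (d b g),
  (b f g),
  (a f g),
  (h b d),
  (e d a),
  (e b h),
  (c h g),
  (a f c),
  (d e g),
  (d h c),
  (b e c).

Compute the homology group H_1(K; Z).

Take the total order a < b < c < d < e < f < g < h on the vertex set. Then K (dimension 2) consists of the simplices:

  0-simplices (8): a, b, c, d, e, f, g, h
  1-simplices (24): ac, ad, ae, af, ag, ah, bc, bd, be, bf, bg, bh, cd, ce, cf, cg, ch, de, dg, dh, eg, eh, fg, gh
  2-simplices (16): acd, acf, ade, aeh, afg, agh, bce, bcf, bdg, bdh, beh, bfg, cdh, ceg, cgh, deg

so the chain groups are C_0 ≅ Z^8, C_1 ≅ Z^24, C_2 ≅ Z^16.

Boundary ∂_1: C_1 → C_0 maps an edge to its endpoints' difference, ∂[p,q] = q − p. For instance
  ∂cd = d − c.
As a 8×24 matrix over Z this has rank 7, with invariant factors (1,1,1,1,1,1,1).

∂_2: C_2 → C_1 acts by ∂[p,q,r] = [q,r] − [p,r] + [p,q]. For instance
  ∂beh = eh − bh + be,
  ∂acf = cf − af + ac.
The resulting 24×16 matrix has rank 15, and its Smith normal form has invariant factors (1,1,1,1,1,1,1,1,1,1,1,1,1,1,1).

From H_k ≅ ker(∂_k) / im(∂_{k+1}) we obtain:

  H_1: rank ker ∂_1 − rank ∂_2 = (24 − 7) − 15 = 2, and the invariant factors of ∂_2 are all 1, so H_1 ≅ Z^2.

H_1 = Z^2.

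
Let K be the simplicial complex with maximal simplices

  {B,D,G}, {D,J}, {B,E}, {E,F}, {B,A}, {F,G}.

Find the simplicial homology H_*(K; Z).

H_0 ≅ Z,  H_1 ≅ Z,  H_2 = 0.

K has 7 vertices, 8 edges, 1 triangle.
rank ∂_0 = 0, rank ∂_1 = 6 ⇒ b_0 = 7 − 0 − 6 = 1; all invariant factors of ∂_1 are 1 so no torsion. So H_0 = Z.
rank ∂_1 = 6, rank ∂_2 = 1 ⇒ b_1 = 8 − 6 − 1 = 1; all invariant factors of ∂_2 are 1 so no torsion. So H_1 = Z.
rank ∂_2 = 1, rank ∂_3 = 0 ⇒ b_2 = 1 − 1 − 0 = 0. So H_2 = 0.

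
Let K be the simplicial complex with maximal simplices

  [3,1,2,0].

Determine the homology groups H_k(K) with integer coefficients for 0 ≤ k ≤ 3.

We work with the vertex ordering 0 < 1 < 2 < 3. The simplices of K, each written with vertices in increasing order, are:

  0-simplices (4): [0], [1], [2], [3]
  1-simplices (6): [0,1], [0,2], [0,3], [1,2], [1,3], [2,3]
  2-simplices (4): [0,1,2], [0,1,3], [0,2,3], [1,2,3]
  3-simplices (1): [0,1,2,3]

so the chain groups are C_0 ≅ Z^4, C_1 ≅ Z^6, C_2 ≅ Z^4, C_3 ≅ Z^1.

Boundary ∂_1: C_1 → C_0 maps an edge to its endpoints' difference, ∂[p,q] = q − p. For instance
  ∂[1,3] = [3] − [1].
The resulting 4×6 matrix has rank 3, and its Smith normal form has invariant factors (1,1,1).

The boundary map ∂_2: C_2 → C_1 acts by ∂[p,q,r] = [q,r] − [p,r] + [p,q]. For instance
  ∂[0,1,3] = [1,3] − [0,3] + [0,1],
  ∂[0,2,3] = [2,3] − [0,3] + [0,2].
The resulting 6×4 matrix has rank 3, and its Smith normal form has invariant factors (1,1,1).

Boundary ∂_3: C_3 → C_2 sends each 3-simplex σ to the alternating sum Σ_i (−1)^i (σ with its i-th vertex removed). For instance
  ∂[0,1,2,3] = [1,2,3] − [0,2,3] + [0,1,3] − [0,1,2].
This gives a 4×1 integer matrix of rank 1; reducing to Smith normal form yields diagonal entries (1).

From H_k ≅ ker(∂_k) / im(∂_{k+1}) we obtain:

  H_0: rank C_0 − rank ∂_1 = 4 − 3 = 1, and the invariant factors of ∂_1 are all 1, so H_0 ≅ Z.
  H_1: rank ker ∂_1 − rank ∂_2 = (6 − 3) − 3 = 0, and the invariant factors of ∂_2 are all 1, so H_1 ≅ 0.
  H_2: rank ker ∂_2 − rank ∂_3 = (4 − 3) − 1 = 0, and the invariant factors of ∂_3 are all 1, so H_2 ≅ 0.
  H_3: rank ker ∂_3 − rank ∂_4 = (1 − 1) − 0 = 0, and there is no ∂_4, so H_3 ≅ 0.

As a check, the Euler characteristic is 4 − 6 + 4 − 1 = 1, which agrees with 1 − 0 + 0 − 0 = 1.

H_0 = Z,  H_1 = 0,  H_2 = 0,  H_3 = 0.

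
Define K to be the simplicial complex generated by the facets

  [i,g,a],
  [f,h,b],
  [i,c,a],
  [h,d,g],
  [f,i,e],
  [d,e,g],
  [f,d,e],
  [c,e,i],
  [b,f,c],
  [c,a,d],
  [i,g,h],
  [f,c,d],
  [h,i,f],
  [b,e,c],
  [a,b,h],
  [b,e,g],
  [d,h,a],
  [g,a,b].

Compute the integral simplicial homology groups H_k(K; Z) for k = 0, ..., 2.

Take the total order a < b < c < d < e < f < g < h < i on the vertex set. Then K (dimension 2) consists of the simplices:

  0-simplices (9): a, b, c, d, e, f, g, h, i
  1-simplices (27): ab, ac, ad, ag, ah, ai, bc, be, bf, bg, bh, cd, ce, cf, ci, de, df, dg, dh, ef, eg, ei, fh, fi, gh, gi, hi
  2-simplices (18): abg, abh, acd, aci, adh, agi, bce, bcf, beg, bfh, cdf, cei, def, deg, dgh, efi, fhi, ghi

Hence C_0 ≅ Z^9, C_1 ≅ Z^27, C_2 ≅ Z^18.

Boundary ∂_1: C_1 → C_0 sends each edge [p,q] (with p < q) to q − p. For instance
  ∂fh = h − f.
This gives a 9×27 integer matrix of rank 8; reducing to Smith normal form yields diagonal entries (1,1,1,1,1,1,1,1).

Boundary ∂_2: C_2 → C_1 sends each 2-simplex [p,q,r] to [q,r] − [p,r] + [p,q]. For instance
  ∂adh = dh − ah + ad,
  ∂bfh = fh − bh + bf.
The 27×18 boundary matrix has rank 18 and Smith normal form diag(1,1,1,1,1,1,1,1,1,1,1,1,1,1,1,1,1,2).

From H_k ≅ ker(∂_k) / im(∂_{k+1}) we obtain:

  H_0: rank C_0 − rank ∂_1 = 9 − 8 = 1, and the invariant factors of ∂_1 are all 1, so H_0 = Z.
  H_1: rank ker ∂_1 − rank ∂_2 = (27 − 8) − 18 = 1, and ∂_2 has invariant factor 2 > 1, so H_1 = Z ⊕ Z/2Z.
  H_2: rank ker ∂_2 − rank ∂_3 = (18 − 18) − 0 = 0, and there is no ∂_3, so H_2 = 0.

H_0 = Z,  H_1 = Z ⊕ Z/2Z,  H_2 = 0.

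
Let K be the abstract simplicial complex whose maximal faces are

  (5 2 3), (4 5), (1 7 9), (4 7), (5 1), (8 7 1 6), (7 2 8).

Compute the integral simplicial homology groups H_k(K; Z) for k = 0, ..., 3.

H_0 = Z,  H_1 = Z^2,  H_2 = 0,  H_3 = 0.

Order the vertices as 1 < 2 < 3 < 4 < 5 < 6 < 7 < 8 < 9. Listing each simplex with vertices in this order, K has dimension 3 with simplices:

  0-simplices (9): [1], [2], [3], [4], [5], [6], [7], [8], [9]
  1-simplices (16): [1,5], [1,6], [1,7], [1,8], [1,9], [2,3], [2,5], [2,7], [2,8], [3,5], [4,5], [4,7], [6,7], [6,8], [7,8], [7,9]
  2-simplices (7): [1,6,7], [1,6,8], [1,7,8], [1,7,9], [2,3,5], [2,7,8], [6,7,8]
  3-simplices (1): [1,6,7,8]

so the chain groups are C_0 ≅ Z^9, C_1 ≅ Z^16, C_2 ≅ Z^7, C_3 ≅ Z^1.

Boundary ∂_1: C_1 → C_0 maps an edge to its endpoints' difference, ∂[p,q] = q − p.
This gives a 9×16 integer matrix of rank 8; reducing to Smith normal form yields diagonal entries (1,1,1,1,1,1,1,1).

Boundary ∂_2: C_2 → C_1 acts by ∂[p,q,r] = [q,r] − [p,r] + [p,q]. For instance
  ∂[1,6,8] = [6,8] − [1,8] + [1,6],
  ∂[1,6,7] = [6,7] − [1,7] + [1,6].
The 16×7 boundary matrix has rank 6 and Smith normal form diag(1,1,1,1,1,1).

∂_3: C_3 → C_2 sends each 3-simplex σ to the alternating sum Σ_i (−1)^i (σ with its i-th vertex removed). For instance
  ∂[1,6,7,8] = [6,7,8] − [1,7,8] + [1,6,8] − [1,6,7].
This gives a 7×1 integer matrix of rank 1; reducing to Smith normal form yields diagonal entries (1).

Now H_k = ker ∂_k / im ∂_{k+1}, so:

  H_0: rank C_0 − rank ∂_1 = 9 − 8 = 1, and the invariant factors of ∂_1 are all 1, so H_0 = Z.
  H_1: rank ker ∂_1 − rank ∂_2 = (16 − 8) − 6 = 2, and the invariant factors of ∂_2 are all 1, so H_1 = Z^2.
  H_2: rank ker ∂_2 − rank ∂_3 = (7 − 6) − 1 = 0, and the invariant factors of ∂_3 are all 1, so H_2 = 0.
  H_3: rank ker ∂_3 − rank ∂_4 = (1 − 1) − 0 = 0, and there is no ∂_4, so H_3 = 0.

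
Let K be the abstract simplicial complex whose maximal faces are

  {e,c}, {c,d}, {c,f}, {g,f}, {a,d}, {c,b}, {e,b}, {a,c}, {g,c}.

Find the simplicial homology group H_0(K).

Fix the vertex order a < b < c < d < e < f < g and write every simplex with vertices in increasing order. Then dim K = 1 and the simplices of K are:

  0-simplices (7): a, b, c, d, e, f, g
  1-simplices (9): ac, ad, bc, be, cd, ce, cf, cg, fg

giving chain groups C_0 ≅ Z^7, C_1 ≅ Z^9.

∂_1: C_1 → C_0 sends each edge [p,q] (with p < q) to q − p. For instance
  ∂ce = e − c.
The resulting 7×9 matrix has rank 6, and its Smith normal form has invariant factors (1,1,1,1,1,1).

Computing H_k = (kernel of ∂_k) / (image of ∂_{k+1}):

  H_0: rank C_0 − rank ∂_1 = 7 − 6 = 1, and the invariant factors of ∂_1 are all 1, so H_0 = Z.

H_0 ≅ Z.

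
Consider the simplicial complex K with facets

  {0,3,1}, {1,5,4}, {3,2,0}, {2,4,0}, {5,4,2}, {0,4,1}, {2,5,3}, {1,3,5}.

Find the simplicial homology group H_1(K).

H_1 ≅ 0.

We work with the vertex ordering 0 < 1 < 2 < 3 < 4 < 5. The simplices of K, each written with vertices in increasing order, are:

  0-simplices (6): [0], [1], [2], [3], [4], [5]
  1-simplices (12): [0,1], [0,2], [0,3], [0,4], [1,3], [1,4], [1,5], [2,3], [2,4], [2,5], [3,5], [4,5]
  2-simplices (8): [0,1,3], [0,1,4], [0,2,3], [0,2,4], [1,3,5], [1,4,5], [2,3,5], [2,4,5]

Hence C_0 ≅ Z^6, C_1 ≅ Z^12, C_2 ≅ Z^8.

The boundary map ∂_1: C_1 → C_0 is given by ∂[p,q] = [q] − [p].
The 6×12 boundary matrix has rank 5 and Smith normal form diag(1,1,1,1,1).

The boundary map ∂_2: C_2 → C_1 acts by ∂[p,q,r] = [q,r] − [p,r] + [p,q]. For instance
  ∂[2,3,5] = [3,5] − [2,5] + [2,3],
  ∂[1,4,5] = [4,5] − [1,5] + [1,4].
The resulting 12×8 matrix has rank 7, and its Smith normal form has invariant factors (1,1,1,1,1,1,1).

Computing H_k = (kernel of ∂_k) / (image of ∂_{k+1}):

  H_1: rank ker ∂_1 − rank ∂_2 = (12 − 5) − 7 = 0, and the invariant factors of ∂_2 are all 1, so H_1 ≅ 0.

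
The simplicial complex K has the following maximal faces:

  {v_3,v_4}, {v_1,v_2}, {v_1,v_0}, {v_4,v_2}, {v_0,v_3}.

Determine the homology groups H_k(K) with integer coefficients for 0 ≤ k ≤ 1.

H_0 ≅ Z,  H_1 ≅ Z.

Fix the vertex order v_0 < v_1 < v_2 < v_3 < v_4 and write every simplex with vertices in increasing order. Then dim K = 1 and the simplices of K are:

  0-simplices (5): [v_0], [v_1], [v_2], [v_3], [v_4]
  1-simplices (5): [v_0,v_1], [v_0,v_3], [v_1,v_2], [v_2,v_4], [v_3,v_4]

Hence C_0 ≅ Z^5, C_1 ≅ Z^5.

The boundary map ∂_1: C_1 → C_0 sends each edge [p,q] (with p < q) to q − p.
This gives a 5×5 integer matrix of rank 4; reducing to Smith normal form yields diagonal entries (1,1,1,1).

Now H_k = ker ∂_k / im ∂_{k+1}, so:

  H_0: rank C_0 − rank ∂_1 = 5 − 4 = 1, and the invariant factors of ∂_1 are all 1, so H_0 ≅ Z.
  H_1: rank ker ∂_1 − rank ∂_2 = (5 − 4) − 0 = 1, and there is no ∂_2, so H_1 ≅ Z.

As a check, the Euler characteristic is 5 − 5 = 0, which agrees with 1 − 1 = 0.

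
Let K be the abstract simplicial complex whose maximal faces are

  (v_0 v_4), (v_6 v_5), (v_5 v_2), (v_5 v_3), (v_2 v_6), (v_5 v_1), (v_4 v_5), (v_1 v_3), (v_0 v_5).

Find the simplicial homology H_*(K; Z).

H_0 = Z,  H_1 = Z^3.

Take the total order v_0 < v_1 < v_2 < v_3 < v_4 < v_5 < v_6 on the vertex set. Then K (dimension 1) consists of the simplices:

  0-simplices (7): [v_0], [v_1], [v_2], [v_3], [v_4], [v_5], [v_6]
  1-simplices (9): [v_0,v_4], [v_0,v_5], [v_1,v_3], [v_1,v_5], [v_2,v_5], [v_2,v_6], [v_3,v_5], [v_4,v_5], [v_5,v_6]

giving chain groups C_0 ≅ Z^7, C_1 ≅ Z^9.

Boundary ∂_1: C_1 → C_0 maps an edge to its endpoints' difference, ∂[p,q] = q − p. For instance
  ∂[v_1,v_5] = [v_5] − [v_1].
The resulting 7×9 matrix has rank 6, and its Smith normal form has invariant factors (1,1,1,1,1,1).

Reading off H_k = ker ∂_k / im ∂_{k+1}:

  H_0: rank C_0 − rank ∂_1 = 7 − 6 = 1, and the invariant factors of ∂_1 are all 1, so H_0 = Z.
  H_1: rank ker ∂_1 − rank ∂_2 = (9 − 6) − 0 = 3, and there is no ∂_2, so H_1 = Z^3.

As a check, the Euler characteristic is 7 − 9 = -2, which agrees with 1 − 3 = -2.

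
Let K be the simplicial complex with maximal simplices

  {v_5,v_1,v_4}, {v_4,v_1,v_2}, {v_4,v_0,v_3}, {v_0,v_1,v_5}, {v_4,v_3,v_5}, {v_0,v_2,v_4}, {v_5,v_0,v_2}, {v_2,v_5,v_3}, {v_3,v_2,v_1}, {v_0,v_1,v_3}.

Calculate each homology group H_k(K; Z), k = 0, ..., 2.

H_0 ≅ Z,  H_1 ≅ Z/2Z,  H_2 = 0.

Fix the vertex order v_0 < v_1 < v_2 < v_3 < v_4 < v_5 and write every simplex with vertices in increasing order. Then dim K = 2 and the simplices of K are:

  0-simplices (6): [v_0], [v_1], [v_2], [v_3], [v_4], [v_5]
  1-simplices (15): (15 of them)
  2-simplices (10): [v_0,v_1,v_3], [v_0,v_1,v_5], [v_0,v_2,v_4], [v_0,v_2,v_5], [v_0,v_3,v_4], [v_1,v_2,v_3], [v_1,v_2,v_4], [v_1,v_4,v_5], [v_2,v_3,v_5], [v_3,v_4,v_5]

giving chain groups C_0 ≅ Z^6, C_1 ≅ Z^15, C_2 ≅ Z^10.

Boundary ∂_1: C_1 → C_0 maps an edge to its endpoints' difference, ∂[p,q] = q − p. For instance
  ∂[v_3,v_4] = [v_4] − [v_3].
The 6×15 boundary matrix has rank 5 and Smith normal form diag(1,1,1,1,1).

The boundary map ∂_2: C_2 → C_1 sends each 2-simplex [p,q,r] to [q,r] − [p,r] + [p,q]. For instance
  ∂[v_2,v_3,v_5] = [v_3,v_5] − [v_2,v_5] + [v_2,v_3],
  ∂[v_0,v_2,v_5] = [v_2,v_5] − [v_0,v_5] + [v_0,v_2].
As a 15×10 matrix over Z this has rank 10, with invariant factors (1,1,1,1,1,1,1,1,1,2).

Now H_k = ker ∂_k / im ∂_{k+1}, so:

  H_0: rank C_0 − rank ∂_1 = 6 − 5 = 1, and the invariant factors of ∂_1 are all 1, so H_0 ≅ Z.
  H_1: rank ker ∂_1 − rank ∂_2 = (15 − 5) − 10 = 0, and ∂_2 has invariant factor 2 > 1, so H_1 ≅ Z/2Z.
  H_2: rank ker ∂_2 − rank ∂_3 = (10 − 10) − 0 = 0, and there is no ∂_3, so H_2 ≅ 0.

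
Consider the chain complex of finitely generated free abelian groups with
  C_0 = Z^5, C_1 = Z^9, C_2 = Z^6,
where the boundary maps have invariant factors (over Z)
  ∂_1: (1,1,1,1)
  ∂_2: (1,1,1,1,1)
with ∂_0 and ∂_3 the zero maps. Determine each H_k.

H_0: b_0 = 5 − 0 − 4 = 1; torsion from ∂_1 factors > 1: none. So H_0 ≅ Z.
H_1: b_1 = 9 − 4 − 5 = 0; torsion from ∂_2 factors > 1: none. So H_1 ≅ 0.
H_2: b_2 = 6 − 5 − 0 = 1; torsion from ∂_3 factors > 1: none. So H_2 ≅ Z.

H_0 ≅ Z,  H_1 = 0,  H_2 ≅ Z.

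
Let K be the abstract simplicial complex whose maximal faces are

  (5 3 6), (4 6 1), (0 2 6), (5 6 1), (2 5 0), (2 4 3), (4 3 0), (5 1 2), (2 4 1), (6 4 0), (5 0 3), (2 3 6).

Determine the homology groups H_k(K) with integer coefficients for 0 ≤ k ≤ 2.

Take the total order 0 < 1 < 2 < 3 < 4 < 5 < 6 on the vertex set. Then K (dimension 2) consists of the simplices:

  0-simplices (7): [0], [1], [2], [3], [4], [5], [6]
  1-simplices (18): [0,2], [0,3], [0,4], [0,5], [0,6], [1,2], [1,4], [1,5], [1,6], [2,3], [2,4], [2,5], [2,6], [3,4], [3,5], [3,6], [4,6], [5,6]
  2-simplices (12): [0,2,5], [0,2,6], [0,3,4], [0,3,5], [0,4,6], [1,2,4], [1,2,5], [1,4,6], [1,5,6], [2,3,4], [2,3,6], [3,5,6]

Hence C_0 ≅ Z^7, C_1 ≅ Z^18, C_2 ≅ Z^12.

The boundary map ∂_1: C_1 → C_0 maps an edge to its endpoints' difference, ∂[p,q] = q − p. For instance
  ∂[1,5] = [5] − [1].
As a 7×18 matrix over Z this has rank 6, with invariant factors (1,1,1,1,1,1).

The boundary map ∂_2: C_2 → C_1 sends each 2-simplex [p,q,r] to [q,r] − [p,r] + [p,q]. For instance
  ∂[2,3,4] = [3,4] − [2,4] + [2,3],
  ∂[1,2,4] = [2,4] − [1,4] + [1,2].
This gives a 18×12 integer matrix of rank 12; reducing to Smith normal form yields diagonal entries (1,1,1,1,1,1,1,1,1,1,1,2).

Now H_k = ker ∂_k / im ∂_{k+1}, so:

  H_0: rank C_0 − rank ∂_1 = 7 − 6 = 1, and the invariant factors of ∂_1 are all 1, so H_0 = Z.
  H_1: rank ker ∂_1 − rank ∂_2 = (18 − 6) − 12 = 0, and ∂_2 has invariant factor 2 > 1, so H_1 = Z/2.
  H_2: rank ker ∂_2 − rank ∂_3 = (12 − 12) − 0 = 0, and there is no ∂_3, so H_2 = 0.

H_0 ≅ Z,  H_1 ≅ Z/2,  H_2 = 0.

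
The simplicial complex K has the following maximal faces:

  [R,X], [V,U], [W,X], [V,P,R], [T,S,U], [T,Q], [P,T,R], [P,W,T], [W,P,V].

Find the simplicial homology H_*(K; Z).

Order the vertices as P < Q < R < S < T < U < V < W < X. Listing each simplex with vertices in this order, K has dimension 2 with simplices:

  0-simplices (9): P, Q, R, S, T, U, V, W, X
  1-simplices (15): PR, PT, PV, PW, QT, RT, RV, RX, ST, SU, TU, TW, UV, VW, WX
  2-simplices (5): PRT, PRV, PTW, PVW, STU

so the chain groups are C_0 ≅ Z^9, C_1 ≅ Z^15, C_2 ≅ Z^5.

The boundary map ∂_1: C_1 → C_0 maps an edge to its endpoints' difference, ∂[p,q] = q − p.
The resulting 9×15 matrix has rank 8, and its Smith normal form has invariant factors (1,1,1,1,1,1,1,1).

The boundary map ∂_2: C_2 → C_1 acts by ∂[p,q,r] = [q,r] − [p,r] + [p,q]. For instance
  ∂PRV = RV − PV + PR,
  ∂PRT = RT − PT + PR.
The 15×5 boundary matrix has rank 5 and Smith normal form diag(1,1,1,1,1).

Computing H_k = (kernel of ∂_k) / (image of ∂_{k+1}):

  H_0: rank C_0 − rank ∂_1 = 9 − 8 = 1, and the invariant factors of ∂_1 are all 1, so H_0 ≅ Z.
  H_1: rank ker ∂_1 − rank ∂_2 = (15 − 8) − 5 = 2, and the invariant factors of ∂_2 are all 1, so H_1 ≅ Z^2.
  H_2: rank ker ∂_2 − rank ∂_3 = (5 − 5) − 0 = 0, and there is no ∂_3, so H_2 ≅ 0.

H_0 = Z,  H_1 = Z^2,  H_2 = 0.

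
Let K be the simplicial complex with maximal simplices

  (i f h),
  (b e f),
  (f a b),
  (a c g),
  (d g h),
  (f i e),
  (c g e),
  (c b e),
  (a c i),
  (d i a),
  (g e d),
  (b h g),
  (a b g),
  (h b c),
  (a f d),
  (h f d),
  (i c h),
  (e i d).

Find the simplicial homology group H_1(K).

Take the total order a < b < c < d < e < f < g < h < i on the vertex set. Then K (dimension 2) consists of the simplices:

  0-simplices (9): a, b, c, d, e, f, g, h, i
  1-simplices (27): ab, ac, ad, af, ag, ai, bc, be, bf, bg, bh, ce, cg, ch, ci, de, df, dg, dh, di, ef, eg, ei, fh, fi, gh, hi
  2-simplices (18): abf, abg, acg, aci, adf, adi, bce, bch, bef, bgh, ceg, chi, deg, dei, dfh, dgh, efi, fhi

Hence C_0 ≅ Z^9, C_1 ≅ Z^27, C_2 ≅ Z^18.

Boundary ∂_1: C_1 → C_0 sends each edge [p,q] (with p < q) to q − p. For instance
  ∂ai = i − a.
As a 9×27 matrix over Z this has rank 8, with invariant factors (1,1,1,1,1,1,1,1).

∂_2: C_2 → C_1 acts by ∂[p,q,r] = [q,r] − [p,r] + [p,q]. For instance
  ∂dgh = gh − dh + dg,
  ∂deg = eg − dg + de.
As a 27×18 matrix over Z this has rank 18, with invariant factors (1,1,1,1,1,1,1,1,1,1,1,1,1,1,1,1,1,2).

Reading off H_k = ker ∂_k / im ∂_{k+1}:

  H_1: rank ker ∂_1 − rank ∂_2 = (27 − 8) − 18 = 1, and ∂_2 has invariant factor 2 > 1, so H_1 ≅ Z ⊕ Z/2.

(K is a triangulation of the Klein bottle.)

H_1 = Z ⊕ Z/2.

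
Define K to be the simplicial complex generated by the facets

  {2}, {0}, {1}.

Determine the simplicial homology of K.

H_0 ≅ Z^3.

We work with the vertex ordering 0 < 1 < 2. The simplices of K, each written with vertices in increasing order, are:

  0-simplices (3): [0], [1], [2]

giving chain groups C_0 ≅ Z^3.

Computing H_k = (kernel of ∂_k) / (image of ∂_{k+1}):

  H_0: rank C_0 − rank ∂_1 = 3 − 0 = 3, and there is no ∂_1, so H_0 ≅ Z^3.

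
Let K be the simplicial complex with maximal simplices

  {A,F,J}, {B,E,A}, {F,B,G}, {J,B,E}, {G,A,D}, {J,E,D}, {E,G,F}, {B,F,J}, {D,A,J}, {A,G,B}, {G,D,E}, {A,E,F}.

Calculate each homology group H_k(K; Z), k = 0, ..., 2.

H_0 = Z,  H_1 = Z/2,  H_2 = 0.

Order the vertices as A < B < D < E < F < G < J. Listing each simplex with vertices in this order, K has dimension 2 with simplices:

  0-simplices (7): A, B, D, E, F, G, J
  1-simplices (18): AB, AD, AE, AF, AG, AJ, BE, BF, BG, BJ, DE, DG, DJ, EF, EG, EJ, FG, FJ
  2-simplices (12): ABE, ABG, ADG, ADJ, AEF, AFJ, BEJ, BFG, BFJ, DEG, DEJ, EFG

giving chain groups C_0 ≅ Z^7, C_1 ≅ Z^18, C_2 ≅ Z^12.

The boundary map ∂_1: C_1 → C_0 is given by ∂[p,q] = [q] − [p].
As a 7×18 matrix over Z this has rank 6, with invariant factors (1,1,1,1,1,1).

Boundary ∂_2: C_2 → C_1 maps a triangle to the signed sum of its edges. For instance
  ∂DEG = EG − DG + DE,
  ∂ADG = DG − AG + AD.
The 18×12 boundary matrix has rank 12 and Smith normal form diag(1,1,1,1,1,1,1,1,1,1,1,2).

Computing H_k = (kernel of ∂_k) / (image of ∂_{k+1}):

  H_0: rank C_0 − rank ∂_1 = 7 − 6 = 1, and the invariant factors of ∂_1 are all 1, so H_0 = Z.
  H_1: rank ker ∂_1 − rank ∂_2 = (18 − 6) − 12 = 0, and ∂_2 has invariant factor 2 > 1, so H_1 = Z/2.
  H_2: rank ker ∂_2 − rank ∂_3 = (12 − 12) − 0 = 0, and there is no ∂_3, so H_2 = 0.

As a check, the Euler characteristic is 7 − 18 + 12 = 1, which agrees with 1 − 0 + 0 = 1.
(K is a triangulation of the real projective plane RP^2.)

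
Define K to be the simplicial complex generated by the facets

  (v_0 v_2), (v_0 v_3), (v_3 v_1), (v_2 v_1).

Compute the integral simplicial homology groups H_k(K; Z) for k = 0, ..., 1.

H_0 ≅ Z,  H_1 ≅ Z.

Take the total order v_0 < v_1 < v_2 < v_3 on the vertex set. Then K (dimension 1) consists of the simplices:

  0-simplices (4): [v_0], [v_1], [v_2], [v_3]
  1-simplices (4): [v_0,v_2], [v_0,v_3], [v_1,v_2], [v_1,v_3]

Hence C_0 ≅ Z^4, C_1 ≅ Z^4.

The boundary map ∂_1: C_1 → C_0 is given by ∂[p,q] = [q] − [p]. For instance
  ∂[v_1,v_2] = [v_2] − [v_1].
The resulting 4×4 matrix has rank 3, and its Smith normal form has invariant factors (1,1,1).

Now H_k = ker ∂_k / im ∂_{k+1}, so:

  H_0: rank C_0 − rank ∂_1 = 4 − 3 = 1, and the invariant factors of ∂_1 are all 1, so H_0 = Z.
  H_1: rank ker ∂_1 − rank ∂_2 = (4 − 3) − 0 = 1, and there is no ∂_2, so H_1 = Z.

As a check, the Euler characteristic is 4 − 4 = 0, which agrees with 1 − 1 = 0.
(K is a triangulation of the circle S^1.)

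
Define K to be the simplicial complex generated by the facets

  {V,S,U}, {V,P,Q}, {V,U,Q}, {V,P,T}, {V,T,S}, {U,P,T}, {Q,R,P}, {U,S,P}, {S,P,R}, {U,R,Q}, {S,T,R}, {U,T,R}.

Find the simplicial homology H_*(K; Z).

H_0 = Z,  H_1 = Z/2,  H_2 = 0.

We work with the vertex ordering P < Q < R < S < T < U < V. The simplices of K, each written with vertices in increasing order, are:

  0-simplices (7): P, Q, R, S, T, U, V
  1-simplices (18): PQ, PR, PS, PT, PU, PV, QR, QU, QV, RS, RT, RU, ST, SU, SV, TU, TV, UV
  2-simplices (12): PQR, PQV, PRS, PSU, PTU, PTV, QRU, QUV, RST, RTU, STV, SUV

giving chain groups C_0 ≅ Z^7, C_1 ≅ Z^18, C_2 ≅ Z^12.

Boundary ∂_1: C_1 → C_0 sends each edge [p,q] (with p < q) to q − p.
This gives a 7×18 integer matrix of rank 6; reducing to Smith normal form yields diagonal entries (1,1,1,1,1,1).

The boundary map ∂_2: C_2 → C_1 acts by ∂[p,q,r] = [q,r] − [p,r] + [p,q]. For instance
  ∂QUV = UV − QV + QU,
  ∂STV = TV − SV + ST.
As a 18×12 matrix over Z this has rank 12, with invariant factors (1,1,1,1,1,1,1,1,1,1,1,2).

Now H_k = ker ∂_k / im ∂_{k+1}, so:

  H_0: rank C_0 − rank ∂_1 = 7 − 6 = 1, and the invariant factors of ∂_1 are all 1, so H_0 = Z.
  H_1: rank ker ∂_1 − rank ∂_2 = (18 − 6) − 12 = 0, and ∂_2 has invariant factor 2 > 1, so H_1 = Z/2.
  H_2: rank ker ∂_2 − rank ∂_3 = (12 − 12) − 0 = 0, and there is no ∂_3, so H_2 = 0.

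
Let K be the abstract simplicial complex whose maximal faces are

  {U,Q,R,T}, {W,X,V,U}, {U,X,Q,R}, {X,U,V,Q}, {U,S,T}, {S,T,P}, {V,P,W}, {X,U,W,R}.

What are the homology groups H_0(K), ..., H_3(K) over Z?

H_0 = Z,  H_1 = Z,  H_2 = 0,  H_3 = 0.

K has 9 vertices, 22 edges, 18 triangles, 5 3-simplices.
rank ∂_0 = 0, rank ∂_1 = 8 ⇒ b_0 = 9 − 0 − 8 = 1; all invariant factors of ∂_1 are 1 so no torsion. So H_0 = Z.
rank ∂_1 = 8, rank ∂_2 = 13 ⇒ b_1 = 22 − 8 − 13 = 1; all invariant factors of ∂_2 are 1 so no torsion. So H_1 = Z.
rank ∂_2 = 13, rank ∂_3 = 5 ⇒ b_2 = 18 − 13 − 5 = 0; all invariant factors of ∂_3 are 1 so no torsion. So H_2 = 0.
rank ∂_3 = 5, rank ∂_4 = 0 ⇒ b_3 = 5 − 5 − 0 = 0. So H_3 = 0.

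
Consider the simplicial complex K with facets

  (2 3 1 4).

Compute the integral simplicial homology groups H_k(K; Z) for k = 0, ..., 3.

H_0 ≅ Z,  H_1 = 0,  H_2 = 0,  H_3 = 0.

Take the total order 1 < 2 < 3 < 4 on the vertex set. Then K (dimension 3) consists of the simplices:

  0-simplices (4): [1], [2], [3], [4]
  1-simplices (6): [1,2], [1,3], [1,4], [2,3], [2,4], [3,4]
  2-simplices (4): [1,2,3], [1,2,4], [1,3,4], [2,3,4]
  3-simplices (1): [1,2,3,4]

giving chain groups C_0 ≅ Z^4, C_1 ≅ Z^6, C_2 ≅ Z^4, C_3 ≅ Z^1.

∂_1: C_1 → C_0 sends each edge [p,q] (with p < q) to q − p. For instance
  ∂[1,4] = [4] − [1].
As a 4×6 matrix over Z this has rank 3, with invariant factors (1,1,1).

∂_2: C_2 → C_1 sends each 2-simplex [p,q,r] to [q,r] − [p,r] + [p,q]. For instance
  ∂[2,3,4] = [3,4] − [2,4] + [2,3],
  ∂[1,2,3] = [2,3] − [1,3] + [1,2].
The 6×4 boundary matrix has rank 3 and Smith normal form diag(1,1,1).

The boundary map ∂_3: C_3 → C_2 sends each 3-simplex σ to the alternating sum Σ_i (−1)^i (σ with its i-th vertex removed). For instance
  ∂[1,2,3,4] = [2,3,4] − [1,3,4] + [1,2,4] − [1,2,3].
As a 4×1 matrix over Z this has rank 1, with invariant factors (1).

Computing H_k = (kernel of ∂_k) / (image of ∂_{k+1}):

  H_0: rank C_0 − rank ∂_1 = 4 − 3 = 1, and the invariant factors of ∂_1 are all 1, so H_0 = Z.
  H_1: rank ker ∂_1 − rank ∂_2 = (6 − 3) − 3 = 0, and the invariant factors of ∂_2 are all 1, so H_1 = 0.
  H_2: rank ker ∂_2 − rank ∂_3 = (4 − 3) − 1 = 0, and the invariant factors of ∂_3 are all 1, so H_2 = 0.
  H_3: rank ker ∂_3 − rank ∂_4 = (1 − 1) − 0 = 0, and there is no ∂_4, so H_3 = 0.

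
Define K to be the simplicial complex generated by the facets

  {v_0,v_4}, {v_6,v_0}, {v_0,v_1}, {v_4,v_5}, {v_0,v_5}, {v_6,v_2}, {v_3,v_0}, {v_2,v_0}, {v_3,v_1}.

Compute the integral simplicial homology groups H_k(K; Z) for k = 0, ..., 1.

Take the total order v_0 < v_1 < v_2 < v_3 < v_4 < v_5 < v_6 on the vertex set. Then K (dimension 1) consists of the simplices:

  0-simplices (7): [v_0], [v_1], [v_2], [v_3], [v_4], [v_5], [v_6]
  1-simplices (9): [v_0,v_1], [v_0,v_2], [v_0,v_3], [v_0,v_4], [v_0,v_5], [v_0,v_6], [v_1,v_3], [v_2,v_6], [v_4,v_5]

giving chain groups C_0 ≅ Z^7, C_1 ≅ Z^9.

Boundary ∂_1: C_1 → C_0 maps an edge to its endpoints' difference, ∂[p,q] = q − p. For instance
  ∂[v_0,v_3] = [v_3] − [v_0].
The resulting 7×9 matrix has rank 6, and its Smith normal form has invariant factors (1,1,1,1,1,1).

Now H_k = ker ∂_k / im ∂_{k+1}, so:

  H_0: rank C_0 − rank ∂_1 = 7 − 6 = 1, and the invariant factors of ∂_1 are all 1, so H_0 ≅ Z.
  H_1: rank ker ∂_1 − rank ∂_2 = (9 − 6) − 0 = 3, and there is no ∂_2, so H_1 ≅ Z^3.

H_0 ≅ Z,  H_1 ≅ Z^3.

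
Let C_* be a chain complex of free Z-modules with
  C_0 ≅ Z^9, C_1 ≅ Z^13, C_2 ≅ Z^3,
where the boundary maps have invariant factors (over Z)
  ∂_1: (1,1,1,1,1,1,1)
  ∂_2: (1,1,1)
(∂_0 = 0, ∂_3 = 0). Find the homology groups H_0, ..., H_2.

H_0: b_0 = 9 − 0 − 7 = 2; torsion from ∂_1 factors > 1: none. So H_0 = Z^2.
H_1: b_1 = 13 − 7 − 3 = 3; torsion from ∂_2 factors > 1: none. So H_1 = Z^3.
H_2: b_2 = 3 − 3 − 0 = 0; torsion from ∂_3 factors > 1: none. So H_2 = 0.

H_0 = Z^2,  H_1 = Z^3,  H_2 = 0.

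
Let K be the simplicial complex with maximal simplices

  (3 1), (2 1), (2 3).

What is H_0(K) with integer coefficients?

H_0 = Z.

K has 3 vertices, 3 edges.
rank ∂_0 = 0, rank ∂_1 = 2 ⇒ b_0 = 3 − 0 − 2 = 1; all invariant factors of ∂_1 are 1 so no torsion. So H_0 ≅ Z.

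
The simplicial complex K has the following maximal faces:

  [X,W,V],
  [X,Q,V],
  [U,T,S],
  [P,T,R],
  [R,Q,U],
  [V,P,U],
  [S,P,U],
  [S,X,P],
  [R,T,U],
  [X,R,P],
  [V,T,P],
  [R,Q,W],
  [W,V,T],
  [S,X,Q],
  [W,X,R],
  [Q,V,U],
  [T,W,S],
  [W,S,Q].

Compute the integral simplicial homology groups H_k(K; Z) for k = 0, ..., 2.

We work with the vertex ordering P < Q < R < S < T < U < V < W < X. The simplices of K, each written with vertices in increasing order, are:

  0-simplices (9): P, Q, R, S, T, U, V, W, X
  1-simplices (27): PR, PS, PT, PU, PV, PX, QR, QS, QU, QV, QW, QX, RT, RU, RW, RX, ST, SU, SW, SX, TU, TV, TW, UV, VW, VX, WX
  2-simplices (18): PRT, PRX, PSU, PSX, PTV, PUV, QRU, QRW, QSW, QSX, QUV, QVX, RTU, RWX, STU, STW, TVW, VWX

Hence C_0 ≅ Z^9, C_1 ≅ Z^27, C_2 ≅ Z^18.

The boundary map ∂_1: C_1 → C_0 sends each edge [p,q] (with p < q) to q − p. For instance
  ∂PU = U − P.
As a 9×27 matrix over Z this has rank 8, with invariant factors (1,1,1,1,1,1,1,1).

Boundary ∂_2: C_2 → C_1 sends each 2-simplex [p,q,r] to [q,r] − [p,r] + [p,q]. For instance
  ∂QUV = UV − QV + QU,
  ∂QVX = VX − QX + QV.
The 27×18 boundary matrix has rank 18 and Smith normal form diag(1,1,1,1,1,1,1,1,1,1,1,1,1,1,1,1,1,2).

From H_k ≅ ker(∂_k) / im(∂_{k+1}) we obtain:

  H_0: rank C_0 − rank ∂_1 = 9 − 8 = 1, and the invariant factors of ∂_1 are all 1, so H_0 = Z.
  H_1: rank ker ∂_1 − rank ∂_2 = (27 − 8) − 18 = 1, and ∂_2 has invariant factor 2 > 1, so H_1 = Z × Z/2.
  H_2: rank ker ∂_2 − rank ∂_3 = (18 − 18) − 0 = 0, and there is no ∂_3, so H_2 = 0.

As a check, the Euler characteristic is 9 − 27 + 18 = 0, which agrees with 1 − 1 + 0 = 0.

H_0 = Z,  H_1 = Z × Z/2,  H_2 = 0.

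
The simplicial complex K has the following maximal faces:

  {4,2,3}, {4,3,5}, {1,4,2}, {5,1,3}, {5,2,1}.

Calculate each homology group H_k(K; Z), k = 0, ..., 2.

Fix the vertex order 1 < 2 < 3 < 4 < 5 and write every simplex with vertices in increasing order. Then dim K = 2 and the simplices of K are:

  0-simplices (5): [1], [2], [3], [4], [5]
  1-simplices (10): [1,2], [1,3], [1,4], [1,5], [2,3], [2,4], [2,5], [3,4], [3,5], [4,5]
  2-simplices (5): [1,2,4], [1,2,5], [1,3,5], [2,3,4], [3,4,5]

so the chain groups are C_0 ≅ Z^5, C_1 ≅ Z^10, C_2 ≅ Z^5.

Boundary ∂_1: C_1 → C_0 sends each edge [p,q] (with p < q) to q − p.
The resulting 5×10 matrix has rank 4, and its Smith normal form has invariant factors (1,1,1,1).

Boundary ∂_2: C_2 → C_1 sends each 2-simplex [p,q,r] to [q,r] − [p,r] + [p,q]. For instance
  ∂[1,2,5] = [2,5] − [1,5] + [1,2],
  ∂[2,3,4] = [3,4] − [2,4] + [2,3].
This gives a 10×5 integer matrix of rank 5; reducing to Smith normal form yields diagonal entries (1,1,1,1,1).

Now H_k = ker ∂_k / im ∂_{k+1}, so:

  H_0: rank C_0 − rank ∂_1 = 5 − 4 = 1, and the invariant factors of ∂_1 are all 1, so H_0 ≅ Z.
  H_1: rank ker ∂_1 − rank ∂_2 = (10 − 4) − 5 = 1, and the invariant factors of ∂_2 are all 1, so H_1 ≅ Z.
  H_2: rank ker ∂_2 − rank ∂_3 = (5 − 5) − 0 = 0, and there is no ∂_3, so H_2 ≅ 0.

H_0 ≅ Z,  H_1 ≅ Z,  H_2 = 0.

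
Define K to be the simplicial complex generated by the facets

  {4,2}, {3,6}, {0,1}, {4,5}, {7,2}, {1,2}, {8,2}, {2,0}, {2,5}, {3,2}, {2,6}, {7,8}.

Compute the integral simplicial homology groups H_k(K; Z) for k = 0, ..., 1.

H_0 = Z,  H_1 = Z^4.

We work with the vertex ordering 0 < 1 < 2 < 3 < 4 < 5 < 6 < 7 < 8. The simplices of K, each written with vertices in increasing order, are:

  0-simplices (9): [0], [1], [2], [3], [4], [5], [6], [7], [8]
  1-simplices (12): [0,1], [0,2], [1,2], [2,3], [2,4], [2,5], [2,6], [2,7], [2,8], [3,6], [4,5], [7,8]

Hence C_0 ≅ Z^9, C_1 ≅ Z^12.

∂_1: C_1 → C_0 maps an edge to its endpoints' difference, ∂[p,q] = q − p.
As a 9×12 matrix over Z this has rank 8, with invariant factors (1,1,1,1,1,1,1,1).

Reading off H_k = ker ∂_k / im ∂_{k+1}:

  H_0: rank C_0 − rank ∂_1 = 9 − 8 = 1, and the invariant factors of ∂_1 are all 1, so H_0 = Z.
  H_1: rank ker ∂_1 − rank ∂_2 = (12 − 8) − 0 = 4, and there is no ∂_2, so H_1 = Z^4.

(K is a triangulation of a wedge of 4 circles.)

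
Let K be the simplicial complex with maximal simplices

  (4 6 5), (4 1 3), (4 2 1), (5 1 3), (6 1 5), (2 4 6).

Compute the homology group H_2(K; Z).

Order the vertices as 1 < 2 < 3 < 4 < 5 < 6. Listing each simplex with vertices in this order, K has dimension 2 with simplices:

  0-simplices (6): [1], [2], [3], [4], [5], [6]
  1-simplices (12): [1,2], [1,3], [1,4], [1,5], [1,6], [2,4], [2,6], [3,4], [3,5], [4,5], [4,6], [5,6]
  2-simplices (6): [1,2,4], [1,3,4], [1,3,5], [1,5,6], [2,4,6], [4,5,6]

so the chain groups are C_0 ≅ Z^6, C_1 ≅ Z^12, C_2 ≅ Z^6.

Boundary ∂_1: C_1 → C_0 sends each edge [p,q] (with p < q) to q − p. For instance
  ∂[1,2] = [2] − [1].
The 6×12 boundary matrix has rank 5 and Smith normal form diag(1,1,1,1,1).

∂_2: C_2 → C_1 maps a triangle to the signed sum of its edges. For instance
  ∂[1,3,5] = [3,5] − [1,5] + [1,3],
  ∂[1,2,4] = [2,4] − [1,4] + [1,2].
The 12×6 boundary matrix has rank 6 and Smith normal form diag(1,1,1,1,1,1).

From H_k ≅ ker(∂_k) / im(∂_{k+1}) we obtain:

  H_2: rank ker ∂_2 − rank ∂_3 = (6 − 6) − 0 = 0, and there is no ∂_3, so H_2 ≅ 0.

H_2 = 0.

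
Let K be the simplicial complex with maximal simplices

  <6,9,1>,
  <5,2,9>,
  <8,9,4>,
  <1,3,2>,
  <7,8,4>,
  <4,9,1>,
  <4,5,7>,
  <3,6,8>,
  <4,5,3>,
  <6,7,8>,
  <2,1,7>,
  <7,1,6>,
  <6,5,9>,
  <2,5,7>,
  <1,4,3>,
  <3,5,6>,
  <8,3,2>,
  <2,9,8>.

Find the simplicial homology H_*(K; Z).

Fix the vertex order 1 < 2 < 3 < 4 < 5 < 6 < 7 < 8 < 9 and write every simplex with vertices in increasing order. Then dim K = 2 and the simplices of K are:

  0-simplices (9): [1], [2], [3], [4], [5], [6], [7], [8], [9]
  1-simplices (27): (27 of them)
  2-simplices (18): [1,2,3], [1,2,7], [1,3,4], [1,4,9], [1,6,7], [1,6,9], [2,3,8], [2,5,7], [2,5,9], [2,8,9], [3,4,5], [3,5,6], [3,6,8], [4,5,7], [4,7,8], [4,8,9], [5,6,9], [6,7,8]

giving chain groups C_0 ≅ Z^9, C_1 ≅ Z^27, C_2 ≅ Z^18.

The boundary map ∂_1: C_1 → C_0 maps an edge to its endpoints' difference, ∂[p,q] = q − p.
As a 9×27 matrix over Z this has rank 8, with invariant factors (1,1,1,1,1,1,1,1).

The boundary map ∂_2: C_2 → C_1 sends each 2-simplex [p,q,r] to [q,r] − [p,r] + [p,q]. For instance
  ∂[2,5,7] = [5,7] − [2,7] + [2,5],
  ∂[3,6,8] = [6,8] − [3,8] + [3,6].
The 27×18 boundary matrix has rank 17 and Smith normal form diag(1,1,1,1,1,1,1,1,1,1,1,1,1,1,1,1,1).

Computing H_k = (kernel of ∂_k) / (image of ∂_{k+1}):

  H_0: rank C_0 − rank ∂_1 = 9 − 8 = 1, and the invariant factors of ∂_1 are all 1, so H_0 = Z.
  H_1: rank ker ∂_1 − rank ∂_2 = (27 − 8) − 17 = 2, and the invariant factors of ∂_2 are all 1, so H_1 = Z^2.
  H_2: rank ker ∂_2 − rank ∂_3 = (18 − 17) − 0 = 1, and there is no ∂_3, so H_2 = Z.

H_0 = Z,  H_1 = Z^2,  H_2 = Z.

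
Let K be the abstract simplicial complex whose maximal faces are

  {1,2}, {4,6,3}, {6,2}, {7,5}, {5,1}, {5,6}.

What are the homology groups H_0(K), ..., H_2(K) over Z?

H_0 ≅ Z,  H_1 ≅ Z,  H_2 = 0.

Take the total order 1 < 2 < 3 < 4 < 5 < 6 < 7 on the vertex set. Then K (dimension 2) consists of the simplices:

  0-simplices (7): [1], [2], [3], [4], [5], [6], [7]
  1-simplices (8): [1,2], [1,5], [2,6], [3,4], [3,6], [4,6], [5,6], [5,7]
  2-simplices (1): [3,4,6]

giving chain groups C_0 ≅ Z^7, C_1 ≅ Z^8, C_2 ≅ Z^1.

The boundary map ∂_1: C_1 → C_0 is given by ∂[p,q] = [q] − [p]. For instance
  ∂[5,6] = [6] − [5].
The 7×8 boundary matrix has rank 6 and Smith normal form diag(1,1,1,1,1,1).

∂_2: C_2 → C_1 sends each 2-simplex [p,q,r] to [q,r] − [p,r] + [p,q]. For instance
  ∂[3,4,6] = [4,6] − [3,6] + [3,4].
The 8×1 boundary matrix has rank 1 and Smith normal form diag(1).

Computing H_k = (kernel of ∂_k) / (image of ∂_{k+1}):

  H_0: rank C_0 − rank ∂_1 = 7 − 6 = 1, and the invariant factors of ∂_1 are all 1, so H_0 = Z.
  H_1: rank ker ∂_1 − rank ∂_2 = (8 − 6) − 1 = 1, and the invariant factors of ∂_2 are all 1, so H_1 = Z.
  H_2: rank ker ∂_2 − rank ∂_3 = (1 − 1) − 0 = 0, and there is no ∂_3, so H_2 = 0.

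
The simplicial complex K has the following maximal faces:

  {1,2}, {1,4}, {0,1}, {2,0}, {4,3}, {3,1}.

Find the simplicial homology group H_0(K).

We work with the vertex ordering 0 < 1 < 2 < 3 < 4. The simplices of K, each written with vertices in increasing order, are:

  0-simplices (5): [0], [1], [2], [3], [4]
  1-simplices (6): [0,1], [0,2], [1,2], [1,3], [1,4], [3,4]

Hence C_0 ≅ Z^5, C_1 ≅ Z^6.

Boundary ∂_1: C_1 → C_0 maps an edge to its endpoints' difference, ∂[p,q] = q − p. For instance
  ∂[3,4] = [4] − [3].
This gives a 5×6 integer matrix of rank 4; reducing to Smith normal form yields diagonal entries (1,1,1,1).

Now H_k = ker ∂_k / im ∂_{k+1}, so:

  H_0: rank C_0 − rank ∂_1 = 5 − 4 = 1, and the invariant factors of ∂_1 are all 1, so H_0 ≅ Z.

(K is a triangulation of a wedge of 2 circles.)

H_0 = Z.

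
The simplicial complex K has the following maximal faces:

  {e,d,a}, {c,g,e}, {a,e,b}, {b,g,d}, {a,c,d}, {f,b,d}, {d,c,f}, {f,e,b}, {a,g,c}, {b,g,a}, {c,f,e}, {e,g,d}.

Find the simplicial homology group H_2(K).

Take the total order a < b < c < d < e < f < g on the vertex set. Then K (dimension 2) consists of the simplices:

  0-simplices (7): a, b, c, d, e, f, g
  1-simplices (18): ab, ac, ad, ae, ag, bd, be, bf, bg, cd, ce, cf, cg, de, df, dg, ef, eg
  2-simplices (12): abe, abg, acd, acg, ade, bdf, bdg, bef, cdf, cef, ceg, deg

Hence C_0 ≅ Z^7, C_1 ≅ Z^18, C_2 ≅ Z^12.

Boundary ∂_1: C_1 → C_0 sends each edge [p,q] (with p < q) to q − p. For instance
  ∂bd = d − b.
This gives a 7×18 integer matrix of rank 6; reducing to Smith normal form yields diagonal entries (1,1,1,1,1,1).

The boundary map ∂_2: C_2 → C_1 maps a triangle to the signed sum of its edges. For instance
  ∂cdf = df − cf + cd,
  ∂ceg = eg − cg + ce.
The 18×12 boundary matrix has rank 12 and Smith normal form diag(1,1,1,1,1,1,1,1,1,1,1,2).

Computing H_k = (kernel of ∂_k) / (image of ∂_{k+1}):

  H_2: rank ker ∂_2 − rank ∂_3 = (12 − 12) − 0 = 0, and there is no ∂_3, so H_2 ≅ 0.

(K is a triangulation of the real projective plane RP^2.)

H_2 = 0.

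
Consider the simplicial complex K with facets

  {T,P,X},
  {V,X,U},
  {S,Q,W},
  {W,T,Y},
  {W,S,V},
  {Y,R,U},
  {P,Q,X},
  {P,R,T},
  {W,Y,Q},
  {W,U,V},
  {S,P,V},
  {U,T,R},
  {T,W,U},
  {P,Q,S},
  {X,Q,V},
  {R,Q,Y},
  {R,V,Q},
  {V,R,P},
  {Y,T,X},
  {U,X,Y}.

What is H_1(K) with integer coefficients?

H_1 = Z ⊕ Z/2.

We work with the vertex ordering P < Q < R < S < T < U < V < W < X < Y. The simplices of K, each written with vertices in increasing order, are:

  0-simplices (10): P, Q, R, S, T, U, V, W, X, Y
  1-simplices (30): PQ, PR, PS, PT, PV, PX, QR, QS, QV, QW, QX, QY, RT, RU, RV, RY, SV, SW, TU, TW, TX, TY, UV, UW, UX, UY, VW, VX, WY, XY
  2-simplices (20): PQS, PQX, PRT, PRV, PSV, PTX, QRV, QRY, QSW, QVX, QWY, RTU, RUY, SVW, TUW, TWY, TXY, UVW, UVX, UXY

so the chain groups are C_0 ≅ Z^10, C_1 ≅ Z^30, C_2 ≅ Z^20.

Boundary ∂_1: C_1 → C_0 is given by ∂[p,q] = [q] − [p].
This gives a 10×30 integer matrix of rank 9; reducing to Smith normal form yields diagonal entries (1,1,1,1,1,1,1,1,1).

∂_2: C_2 → C_1 acts by ∂[p,q,r] = [q,r] − [p,r] + [p,q]. For instance
  ∂PQS = QS − PS + PQ,
  ∂PTX = TX − PX + PT.
As a 30×20 matrix over Z this has rank 20, with invariant factors (1,1,1,1,1,1,1,1,1,1,1,1,1,1,1,1,1,1,1,2).

Reading off H_k = ker ∂_k / im ∂_{k+1}:

  H_1: rank ker ∂_1 − rank ∂_2 = (30 − 9) − 20 = 1, and ∂_2 has invariant factor 2 > 1, so H_1 = Z ⊕ Z/2.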